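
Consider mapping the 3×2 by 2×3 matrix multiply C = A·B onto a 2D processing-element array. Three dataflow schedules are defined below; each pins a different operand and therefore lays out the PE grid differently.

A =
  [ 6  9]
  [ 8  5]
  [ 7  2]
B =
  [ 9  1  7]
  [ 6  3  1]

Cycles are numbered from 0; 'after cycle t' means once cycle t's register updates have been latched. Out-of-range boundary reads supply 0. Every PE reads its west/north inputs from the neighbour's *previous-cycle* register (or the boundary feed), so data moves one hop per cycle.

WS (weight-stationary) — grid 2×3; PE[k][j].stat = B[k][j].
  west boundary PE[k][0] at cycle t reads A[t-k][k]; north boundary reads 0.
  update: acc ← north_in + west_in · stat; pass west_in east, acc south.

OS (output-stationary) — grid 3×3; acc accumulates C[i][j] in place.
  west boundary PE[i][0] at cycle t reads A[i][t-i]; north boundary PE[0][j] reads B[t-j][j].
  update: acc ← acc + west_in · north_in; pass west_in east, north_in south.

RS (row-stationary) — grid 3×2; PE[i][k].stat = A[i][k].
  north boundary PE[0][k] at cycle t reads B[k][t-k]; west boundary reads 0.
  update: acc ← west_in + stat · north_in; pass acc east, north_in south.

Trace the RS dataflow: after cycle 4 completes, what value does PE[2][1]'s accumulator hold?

RS on a 3×2 grid — tracing PE[2][1] and its feeders:
  t=0 PE[1][1]: acc=0 h=0 v=0
  t=0 PE[2][0]: acc=0 h=0 v=0
  t=0 PE[2][1]: acc=0 h=0 v=0
  t=1 PE[1][1]: acc=0 h=0 v=0
  t=1 PE[2][0]: acc=0 h=0 v=0
  t=1 PE[2][1]: acc=0 h=0 v=0
  t=2 PE[1][1]: acc=102 h=102 v=6
  t=2 PE[2][0]: acc=63 h=63 v=9
  t=2 PE[2][1]: acc=0 h=0 v=0
  t=3 PE[1][1]: acc=23 h=23 v=3
  t=3 PE[2][0]: acc=7 h=7 v=1
  t=3 PE[2][1]: acc=75 h=75 v=6
  t=4 PE[1][1]: acc=61 h=61 v=1
  t=4 PE[2][0]: acc=49 h=49 v=7
  t=4 PE[2][1]: acc=13 h=13 v=3

PE[2][1].acc = 13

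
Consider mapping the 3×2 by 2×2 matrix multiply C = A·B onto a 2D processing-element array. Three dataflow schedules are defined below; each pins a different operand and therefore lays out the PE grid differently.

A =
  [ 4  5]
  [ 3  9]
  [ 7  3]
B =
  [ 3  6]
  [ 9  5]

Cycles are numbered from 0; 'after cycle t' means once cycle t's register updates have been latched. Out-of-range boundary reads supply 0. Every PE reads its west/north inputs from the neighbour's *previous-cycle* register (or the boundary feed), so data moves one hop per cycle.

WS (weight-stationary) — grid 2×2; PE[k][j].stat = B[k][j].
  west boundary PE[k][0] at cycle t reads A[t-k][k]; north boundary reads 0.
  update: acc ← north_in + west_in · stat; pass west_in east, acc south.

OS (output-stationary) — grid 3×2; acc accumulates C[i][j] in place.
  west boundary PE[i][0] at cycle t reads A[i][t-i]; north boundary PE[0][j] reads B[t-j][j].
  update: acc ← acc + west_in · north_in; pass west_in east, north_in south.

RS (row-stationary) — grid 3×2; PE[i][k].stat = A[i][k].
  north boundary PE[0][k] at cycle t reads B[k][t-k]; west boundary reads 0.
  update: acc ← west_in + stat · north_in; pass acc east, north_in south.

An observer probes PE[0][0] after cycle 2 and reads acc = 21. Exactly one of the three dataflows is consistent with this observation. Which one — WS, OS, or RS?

Under WS (2×2), PE[0][0]:
  @0  [0,0]  acc 12  |  →4  ↓12
  @1  [0,0]  acc 9  |  →3  ↓9
  @2  [0,0]  acc 21  |  →7  ↓21
Under OS (3×2), PE[0][0]:
  @0  [0,0]  acc 12  |  →4  ↓3
  @1  [0,0]  acc 57  |  →5  ↓9
  @2  [0,0]  acc 57  |  →0  ↓0
Under RS (3×2), PE[0][0]:
  @0  [0,0]  acc 12  |  →12  ↓3
  @1  [0,0]  acc 24  |  →24  ↓6
  @2  [0,0]  acc 0  |  →0  ↓0

dataflow = WS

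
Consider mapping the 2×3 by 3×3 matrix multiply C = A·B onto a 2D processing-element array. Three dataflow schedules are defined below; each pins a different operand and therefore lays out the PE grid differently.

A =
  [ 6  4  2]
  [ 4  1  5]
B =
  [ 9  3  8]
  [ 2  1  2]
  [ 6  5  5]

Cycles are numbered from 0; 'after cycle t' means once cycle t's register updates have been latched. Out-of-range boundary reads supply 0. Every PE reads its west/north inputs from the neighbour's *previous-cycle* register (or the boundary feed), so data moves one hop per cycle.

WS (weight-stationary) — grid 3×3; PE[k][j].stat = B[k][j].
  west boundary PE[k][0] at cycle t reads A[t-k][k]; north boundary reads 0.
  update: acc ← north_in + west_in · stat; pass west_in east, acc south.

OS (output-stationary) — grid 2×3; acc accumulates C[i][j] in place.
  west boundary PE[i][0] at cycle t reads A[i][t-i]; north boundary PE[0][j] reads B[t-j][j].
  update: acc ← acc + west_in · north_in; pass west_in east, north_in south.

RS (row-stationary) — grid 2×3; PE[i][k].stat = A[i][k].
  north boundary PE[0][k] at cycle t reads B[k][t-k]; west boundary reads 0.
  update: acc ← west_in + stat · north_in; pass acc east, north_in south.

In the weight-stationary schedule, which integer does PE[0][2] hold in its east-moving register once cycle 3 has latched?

register = 4

WS on a 3×3 grid — tracing PE[0][2] and its feeders:
  [0] (0,1) acc=0 (h:0 v:0)
  [0] (0,2) acc=0 (h:0 v:0)
  [1] (0,1) acc=18 (h:6 v:18)
  [1] (0,2) acc=0 (h:0 v:0)
  [2] (0,1) acc=12 (h:4 v:12)
  [2] (0,2) acc=48 (h:6 v:48)
  [3] (0,1) acc=0 (h:0 v:0)
  [3] (0,2) acc=32 (h:4 v:32)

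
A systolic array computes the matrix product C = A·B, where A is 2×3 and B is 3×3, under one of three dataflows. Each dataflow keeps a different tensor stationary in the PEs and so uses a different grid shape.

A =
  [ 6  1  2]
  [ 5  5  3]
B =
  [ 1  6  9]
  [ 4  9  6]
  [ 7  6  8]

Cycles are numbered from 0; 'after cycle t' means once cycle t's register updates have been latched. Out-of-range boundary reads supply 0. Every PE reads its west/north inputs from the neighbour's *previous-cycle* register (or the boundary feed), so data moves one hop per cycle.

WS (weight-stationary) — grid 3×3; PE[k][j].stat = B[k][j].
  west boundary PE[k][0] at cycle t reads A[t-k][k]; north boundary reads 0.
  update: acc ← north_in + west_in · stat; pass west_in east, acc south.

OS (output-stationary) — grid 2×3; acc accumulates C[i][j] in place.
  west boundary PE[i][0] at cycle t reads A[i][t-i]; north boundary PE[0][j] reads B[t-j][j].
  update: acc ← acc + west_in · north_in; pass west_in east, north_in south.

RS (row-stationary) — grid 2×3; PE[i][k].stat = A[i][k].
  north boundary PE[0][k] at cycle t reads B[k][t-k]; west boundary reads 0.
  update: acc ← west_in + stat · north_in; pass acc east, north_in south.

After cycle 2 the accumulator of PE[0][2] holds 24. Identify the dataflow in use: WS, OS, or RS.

— WS: 3×3; PE[0][2] trace:
  t=0 PE[0][2]: acc=0 h=0 v=0
  t=1 PE[0][2]: acc=0 h=0 v=0
  t=2 PE[0][2]: acc=54 h=6 v=54
— OS: 2×3; PE[0][2] trace:
  t=0 PE[0][2]: acc=0 h=0 v=0
  t=1 PE[0][2]: acc=0 h=0 v=0
  t=2 PE[0][2]: acc=54 h=6 v=9
— RS: 2×3; PE[0][2] trace:
  t=0 PE[0][2]: acc=0 h=0 v=0
  t=1 PE[0][2]: acc=0 h=0 v=0
  t=2 PE[0][2]: acc=24 h=24 v=7

dataflow = RS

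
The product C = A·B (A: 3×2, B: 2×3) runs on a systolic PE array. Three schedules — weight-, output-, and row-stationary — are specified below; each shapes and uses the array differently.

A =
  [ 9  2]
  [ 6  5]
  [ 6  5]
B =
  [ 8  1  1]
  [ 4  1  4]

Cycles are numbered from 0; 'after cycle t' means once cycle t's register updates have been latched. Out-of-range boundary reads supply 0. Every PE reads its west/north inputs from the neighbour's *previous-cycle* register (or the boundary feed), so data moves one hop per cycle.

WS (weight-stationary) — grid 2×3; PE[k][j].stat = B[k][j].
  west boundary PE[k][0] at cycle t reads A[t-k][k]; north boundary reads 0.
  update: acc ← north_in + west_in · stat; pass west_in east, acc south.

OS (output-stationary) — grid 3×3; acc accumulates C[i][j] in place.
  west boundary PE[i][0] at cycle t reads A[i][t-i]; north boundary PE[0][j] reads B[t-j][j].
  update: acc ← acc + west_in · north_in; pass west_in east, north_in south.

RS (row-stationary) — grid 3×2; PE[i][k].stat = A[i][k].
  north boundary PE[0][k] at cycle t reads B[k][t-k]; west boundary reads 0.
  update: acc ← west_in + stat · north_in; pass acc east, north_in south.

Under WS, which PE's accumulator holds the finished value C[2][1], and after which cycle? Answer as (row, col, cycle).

(row, col, cycle) = (1, 1, 4)

WS — PE[1][1] is where C[2][1] collects:
  cycle 0: PE[1][1] → acc 0, east 0, south 0
  cycle 1: PE[1][1] → acc 0, east 0, south 0
  cycle 2: PE[1][1] → acc 11, east 2, south 11
  cycle 3: PE[1][1] → acc 11, east 5, south 11
  cycle 4: PE[1][1] → acc 11, east 5, south 11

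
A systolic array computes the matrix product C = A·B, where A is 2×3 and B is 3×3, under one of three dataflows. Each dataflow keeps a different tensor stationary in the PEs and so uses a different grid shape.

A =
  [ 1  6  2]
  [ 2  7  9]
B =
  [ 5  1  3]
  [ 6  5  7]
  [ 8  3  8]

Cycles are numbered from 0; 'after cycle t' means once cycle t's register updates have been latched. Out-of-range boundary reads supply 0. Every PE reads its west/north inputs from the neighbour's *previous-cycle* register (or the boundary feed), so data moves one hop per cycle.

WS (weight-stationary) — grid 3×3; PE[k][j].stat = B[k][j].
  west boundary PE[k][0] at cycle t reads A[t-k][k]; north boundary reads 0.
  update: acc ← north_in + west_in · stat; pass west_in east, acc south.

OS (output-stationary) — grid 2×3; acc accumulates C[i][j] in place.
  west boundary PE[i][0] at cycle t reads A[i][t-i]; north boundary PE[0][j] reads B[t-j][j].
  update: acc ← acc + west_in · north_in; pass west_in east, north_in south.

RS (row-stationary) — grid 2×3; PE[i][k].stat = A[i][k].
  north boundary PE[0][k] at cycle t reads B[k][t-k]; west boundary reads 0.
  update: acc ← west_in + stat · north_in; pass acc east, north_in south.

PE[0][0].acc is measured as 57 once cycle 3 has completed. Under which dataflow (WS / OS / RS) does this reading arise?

dataflow = OS

— WS: 3×3; PE[0][0] trace:
  cycle 0: PE[0][0] → acc 5, east 1, south 5
  cycle 1: PE[0][0] → acc 10, east 2, south 10
  cycle 2: PE[0][0] → acc 0, east 0, south 0
  cycle 3: PE[0][0] → acc 0, east 0, south 0
— OS: 2×3; PE[0][0] trace:
  cycle 0: PE[0][0] → acc 5, east 1, south 5
  cycle 1: PE[0][0] → acc 41, east 6, south 6
  cycle 2: PE[0][0] → acc 57, east 2, south 8
  cycle 3: PE[0][0] → acc 57, east 0, south 0
— RS: 2×3; PE[0][0] trace:
  cycle 0: PE[0][0] → acc 5, east 5, south 5
  cycle 1: PE[0][0] → acc 1, east 1, south 1
  cycle 2: PE[0][0] → acc 3, east 3, south 3
  cycle 3: PE[0][0] → acc 0, east 0, south 0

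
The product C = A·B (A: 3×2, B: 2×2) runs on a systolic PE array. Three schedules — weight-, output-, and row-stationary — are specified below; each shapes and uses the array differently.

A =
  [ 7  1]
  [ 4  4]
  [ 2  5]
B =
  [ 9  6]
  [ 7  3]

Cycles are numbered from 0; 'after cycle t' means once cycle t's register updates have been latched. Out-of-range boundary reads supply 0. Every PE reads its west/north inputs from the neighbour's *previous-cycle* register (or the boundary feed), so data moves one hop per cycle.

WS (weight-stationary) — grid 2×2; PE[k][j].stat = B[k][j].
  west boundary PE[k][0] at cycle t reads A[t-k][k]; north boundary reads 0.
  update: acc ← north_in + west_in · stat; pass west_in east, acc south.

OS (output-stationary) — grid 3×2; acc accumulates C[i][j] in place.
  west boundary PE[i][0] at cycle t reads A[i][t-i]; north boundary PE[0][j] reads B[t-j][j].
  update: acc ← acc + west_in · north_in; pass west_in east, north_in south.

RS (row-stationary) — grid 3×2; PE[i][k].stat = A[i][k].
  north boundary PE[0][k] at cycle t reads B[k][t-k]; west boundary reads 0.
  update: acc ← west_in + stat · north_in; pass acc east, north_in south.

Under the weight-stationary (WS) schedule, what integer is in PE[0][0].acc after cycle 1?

PE[0][0].acc = 36

WS on a 2×2 grid — tracing PE[0][0] and its feeders:
  0: (0,0).acc=63  regs=<7,63>
  1: (0,0).acc=36  regs=<4,36>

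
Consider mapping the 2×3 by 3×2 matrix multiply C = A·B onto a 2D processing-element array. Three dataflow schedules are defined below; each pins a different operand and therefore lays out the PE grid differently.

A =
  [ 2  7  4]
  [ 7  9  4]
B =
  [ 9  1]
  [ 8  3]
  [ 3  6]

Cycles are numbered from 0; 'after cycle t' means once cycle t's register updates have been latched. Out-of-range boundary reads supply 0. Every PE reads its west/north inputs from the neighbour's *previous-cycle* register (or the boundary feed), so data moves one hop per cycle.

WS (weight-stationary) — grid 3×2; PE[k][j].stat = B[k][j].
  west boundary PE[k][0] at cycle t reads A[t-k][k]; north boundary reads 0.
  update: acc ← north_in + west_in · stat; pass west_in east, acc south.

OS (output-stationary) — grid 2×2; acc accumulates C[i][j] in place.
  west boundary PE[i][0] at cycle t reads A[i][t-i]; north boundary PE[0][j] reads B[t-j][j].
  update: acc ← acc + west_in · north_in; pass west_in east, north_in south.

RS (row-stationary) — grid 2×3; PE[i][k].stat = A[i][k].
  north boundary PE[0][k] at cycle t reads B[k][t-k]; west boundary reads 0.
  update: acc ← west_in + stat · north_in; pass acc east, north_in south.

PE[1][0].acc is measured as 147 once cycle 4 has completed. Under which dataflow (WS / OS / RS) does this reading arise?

— WS: 3×2; PE[1][0] trace:
  @0  [1,0]  acc 0  |  →0  ↓0
  @1  [1,0]  acc 74  |  →7  ↓74
  @2  [1,0]  acc 135  |  →9  ↓135
  @3  [1,0]  acc 0  |  →0  ↓0
  @4  [1,0]  acc 0  |  →0  ↓0
— OS: 2×2; PE[1][0] trace:
  @0  [1,0]  acc 0  |  →0  ↓0
  @1  [1,0]  acc 63  |  →7  ↓9
  @2  [1,0]  acc 135  |  →9  ↓8
  @3  [1,0]  acc 147  |  →4  ↓3
  @4  [1,0]  acc 147  |  →0  ↓0
— RS: 2×3; PE[1][0] trace:
  @0  [1,0]  acc 0  |  →0  ↓0
  @1  [1,0]  acc 63  |  →63  ↓9
  @2  [1,0]  acc 7  |  →7  ↓1
  @3  [1,0]  acc 0  |  →0  ↓0
  @4  [1,0]  acc 0  |  →0  ↓0

dataflow = OS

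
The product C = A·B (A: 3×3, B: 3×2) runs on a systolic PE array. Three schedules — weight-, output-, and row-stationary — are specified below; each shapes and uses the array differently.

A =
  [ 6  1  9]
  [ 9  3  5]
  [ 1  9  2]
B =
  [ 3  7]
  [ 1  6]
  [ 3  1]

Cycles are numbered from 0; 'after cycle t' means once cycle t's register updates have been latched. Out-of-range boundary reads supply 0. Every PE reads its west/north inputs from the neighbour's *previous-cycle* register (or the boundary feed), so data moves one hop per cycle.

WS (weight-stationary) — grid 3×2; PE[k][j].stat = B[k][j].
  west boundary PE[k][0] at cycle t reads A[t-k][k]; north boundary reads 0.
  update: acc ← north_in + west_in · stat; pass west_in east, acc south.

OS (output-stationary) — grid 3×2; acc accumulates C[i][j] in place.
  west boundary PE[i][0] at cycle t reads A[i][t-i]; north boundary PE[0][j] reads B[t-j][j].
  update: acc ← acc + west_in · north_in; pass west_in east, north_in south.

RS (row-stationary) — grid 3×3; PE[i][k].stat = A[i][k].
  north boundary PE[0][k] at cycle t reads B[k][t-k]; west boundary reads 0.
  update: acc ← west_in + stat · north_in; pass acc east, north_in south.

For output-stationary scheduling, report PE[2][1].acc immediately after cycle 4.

OS on a 3×2 grid — tracing PE[2][1] and its feeders:
  0: (1,1).acc=0  regs=<0,0>
  0: (2,0).acc=0  regs=<0,0>
  0: (2,1).acc=0  regs=<0,0>
  1: (1,1).acc=0  regs=<0,0>
  1: (2,0).acc=0  regs=<0,0>
  1: (2,1).acc=0  regs=<0,0>
  2: (1,1).acc=63  regs=<9,7>
  2: (2,0).acc=3  regs=<1,3>
  2: (2,1).acc=0  regs=<0,0>
  3: (1,1).acc=81  regs=<3,6>
  3: (2,0).acc=12  regs=<9,1>
  3: (2,1).acc=7  regs=<1,7>
  4: (1,1).acc=86  regs=<5,1>
  4: (2,0).acc=18  regs=<2,3>
  4: (2,1).acc=61  regs=<9,6>

PE[2][1].acc = 61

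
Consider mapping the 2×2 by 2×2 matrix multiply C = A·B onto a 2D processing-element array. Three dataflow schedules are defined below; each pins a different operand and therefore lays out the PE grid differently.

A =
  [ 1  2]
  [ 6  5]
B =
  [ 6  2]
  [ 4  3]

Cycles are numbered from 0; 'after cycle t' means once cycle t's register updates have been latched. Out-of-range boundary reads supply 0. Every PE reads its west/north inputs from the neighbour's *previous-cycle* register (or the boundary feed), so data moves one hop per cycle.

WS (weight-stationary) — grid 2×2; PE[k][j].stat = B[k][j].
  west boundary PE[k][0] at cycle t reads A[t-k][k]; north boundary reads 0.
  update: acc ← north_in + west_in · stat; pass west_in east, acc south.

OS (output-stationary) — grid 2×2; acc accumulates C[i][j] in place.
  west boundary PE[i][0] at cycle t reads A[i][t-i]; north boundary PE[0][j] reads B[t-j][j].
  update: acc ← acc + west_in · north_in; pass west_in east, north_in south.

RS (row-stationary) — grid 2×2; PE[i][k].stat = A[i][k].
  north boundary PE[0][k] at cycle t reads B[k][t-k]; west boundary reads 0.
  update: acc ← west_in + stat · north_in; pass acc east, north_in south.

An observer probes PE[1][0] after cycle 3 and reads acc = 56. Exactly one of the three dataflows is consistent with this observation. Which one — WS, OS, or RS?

dataflow = OS

WS [2×2] PE[1][0] across cycles:
  c0 r1c0: 0 / 0 / 0
  c1 r1c0: 14 / 2 / 14
  c2 r1c0: 56 / 5 / 56
  c3 r1c0: 0 / 0 / 0
OS [2×2] PE[1][0] across cycles:
  c0 r1c0: 0 / 0 / 0
  c1 r1c0: 36 / 6 / 6
  c2 r1c0: 56 / 5 / 4
  c3 r1c0: 56 / 0 / 0
RS [2×2] PE[1][0] across cycles:
  c0 r1c0: 0 / 0 / 0
  c1 r1c0: 36 / 36 / 6
  c2 r1c0: 12 / 12 / 2
  c3 r1c0: 0 / 0 / 0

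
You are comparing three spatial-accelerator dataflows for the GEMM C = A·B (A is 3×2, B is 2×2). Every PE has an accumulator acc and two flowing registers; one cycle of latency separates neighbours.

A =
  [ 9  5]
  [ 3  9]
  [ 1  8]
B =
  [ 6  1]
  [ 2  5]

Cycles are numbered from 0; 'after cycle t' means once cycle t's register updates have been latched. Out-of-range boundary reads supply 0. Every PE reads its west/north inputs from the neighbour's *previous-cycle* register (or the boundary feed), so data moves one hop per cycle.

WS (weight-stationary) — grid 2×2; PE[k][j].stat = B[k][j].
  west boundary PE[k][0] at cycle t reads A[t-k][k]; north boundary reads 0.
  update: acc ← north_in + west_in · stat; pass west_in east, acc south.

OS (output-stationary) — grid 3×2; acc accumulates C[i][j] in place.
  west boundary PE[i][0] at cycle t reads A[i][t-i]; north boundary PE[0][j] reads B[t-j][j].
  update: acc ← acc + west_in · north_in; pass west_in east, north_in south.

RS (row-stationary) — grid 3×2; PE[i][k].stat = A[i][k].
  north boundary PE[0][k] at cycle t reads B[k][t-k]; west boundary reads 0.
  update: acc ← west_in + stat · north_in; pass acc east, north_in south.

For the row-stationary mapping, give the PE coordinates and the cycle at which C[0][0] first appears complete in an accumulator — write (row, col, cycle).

RS: C[0][0] accumulates in PE[0][1]:
  c0 r0c1: 0 / 0 / 0
  c1 r0c1: 64 / 64 / 2

(row, col, cycle) = (0, 1, 1)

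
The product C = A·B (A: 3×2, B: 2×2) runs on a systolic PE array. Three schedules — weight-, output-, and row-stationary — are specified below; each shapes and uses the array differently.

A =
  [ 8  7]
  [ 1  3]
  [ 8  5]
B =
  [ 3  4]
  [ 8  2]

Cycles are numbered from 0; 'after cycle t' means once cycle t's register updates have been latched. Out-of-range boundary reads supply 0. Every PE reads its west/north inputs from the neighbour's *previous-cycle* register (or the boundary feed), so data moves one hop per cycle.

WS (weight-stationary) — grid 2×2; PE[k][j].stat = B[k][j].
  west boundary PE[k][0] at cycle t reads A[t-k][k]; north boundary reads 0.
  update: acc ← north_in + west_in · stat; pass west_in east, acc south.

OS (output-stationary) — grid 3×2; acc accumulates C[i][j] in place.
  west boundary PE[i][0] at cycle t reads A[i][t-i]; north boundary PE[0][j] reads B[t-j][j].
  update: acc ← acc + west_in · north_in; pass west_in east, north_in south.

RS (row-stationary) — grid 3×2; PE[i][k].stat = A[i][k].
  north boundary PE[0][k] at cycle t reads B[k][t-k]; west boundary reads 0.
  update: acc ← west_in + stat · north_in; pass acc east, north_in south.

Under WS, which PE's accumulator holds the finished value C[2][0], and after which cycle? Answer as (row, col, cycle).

(row, col, cycle) = (1, 0, 3)

Under WS, C[2][0] lands at PE[1][0]:
  step 0 · PE1,0: acc=0; fwd→0 fwd↓0
  step 1 · PE1,0: acc=80; fwd→7 fwd↓80
  step 2 · PE1,0: acc=27; fwd→3 fwd↓27
  step 3 · PE1,0: acc=64; fwd→5 fwd↓64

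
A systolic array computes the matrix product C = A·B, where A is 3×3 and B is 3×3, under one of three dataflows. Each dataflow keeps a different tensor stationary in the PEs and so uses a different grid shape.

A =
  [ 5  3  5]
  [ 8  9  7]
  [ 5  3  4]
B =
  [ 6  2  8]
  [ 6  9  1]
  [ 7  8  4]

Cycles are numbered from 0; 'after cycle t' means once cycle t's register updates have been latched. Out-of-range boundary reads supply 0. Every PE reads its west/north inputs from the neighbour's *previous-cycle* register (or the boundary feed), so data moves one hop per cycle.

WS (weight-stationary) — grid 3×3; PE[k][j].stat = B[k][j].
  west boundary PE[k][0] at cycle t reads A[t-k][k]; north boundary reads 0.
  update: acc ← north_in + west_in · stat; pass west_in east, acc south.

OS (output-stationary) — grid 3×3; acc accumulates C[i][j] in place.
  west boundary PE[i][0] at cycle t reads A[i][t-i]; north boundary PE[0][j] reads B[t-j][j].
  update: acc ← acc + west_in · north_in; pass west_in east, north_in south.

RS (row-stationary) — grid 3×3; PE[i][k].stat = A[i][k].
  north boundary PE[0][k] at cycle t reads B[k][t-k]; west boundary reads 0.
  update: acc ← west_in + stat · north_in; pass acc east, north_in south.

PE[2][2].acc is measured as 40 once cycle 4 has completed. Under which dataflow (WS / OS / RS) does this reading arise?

WS [3×3] PE[2][2] across cycles:
  [0] (2,2) acc=0 (h:0 v:0)
  [1] (2,2) acc=0 (h:0 v:0)
  [2] (2,2) acc=0 (h:0 v:0)
  [3] (2,2) acc=0 (h:0 v:0)
  [4] (2,2) acc=63 (h:5 v:63)
OS [3×3] PE[2][2] across cycles:
  [0] (2,2) acc=0 (h:0 v:0)
  [1] (2,2) acc=0 (h:0 v:0)
  [2] (2,2) acc=0 (h:0 v:0)
  [3] (2,2) acc=0 (h:0 v:0)
  [4] (2,2) acc=40 (h:5 v:8)
RS [3×3] PE[2][2] across cycles:
  [0] (2,2) acc=0 (h:0 v:0)
  [1] (2,2) acc=0 (h:0 v:0)
  [2] (2,2) acc=0 (h:0 v:0)
  [3] (2,2) acc=0 (h:0 v:0)
  [4] (2,2) acc=76 (h:76 v:7)

dataflow = OS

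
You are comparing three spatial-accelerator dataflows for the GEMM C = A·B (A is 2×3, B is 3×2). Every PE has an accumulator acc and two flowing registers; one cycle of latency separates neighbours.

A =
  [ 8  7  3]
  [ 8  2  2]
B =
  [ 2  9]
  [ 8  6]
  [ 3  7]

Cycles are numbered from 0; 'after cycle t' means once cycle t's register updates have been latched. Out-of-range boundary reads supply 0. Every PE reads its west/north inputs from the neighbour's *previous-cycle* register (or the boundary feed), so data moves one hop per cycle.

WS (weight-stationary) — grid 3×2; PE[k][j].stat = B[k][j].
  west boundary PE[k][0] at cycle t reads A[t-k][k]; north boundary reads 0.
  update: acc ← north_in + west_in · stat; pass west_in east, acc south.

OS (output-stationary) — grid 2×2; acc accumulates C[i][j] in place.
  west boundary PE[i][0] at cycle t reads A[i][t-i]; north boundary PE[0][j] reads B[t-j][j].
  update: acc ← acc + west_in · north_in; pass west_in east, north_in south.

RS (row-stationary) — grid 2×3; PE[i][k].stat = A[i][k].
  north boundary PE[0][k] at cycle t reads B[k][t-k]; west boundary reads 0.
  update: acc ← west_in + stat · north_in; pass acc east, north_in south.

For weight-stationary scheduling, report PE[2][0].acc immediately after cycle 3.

PE[2][0].acc = 38

WS (3×2). Following PE[2][0] plus its west/north inputs:
  c0 r1c0: 0 / 0 / 0
  c0 r2c0: 0 / 0 / 0
  c1 r1c0: 72 / 7 / 72
  c1 r2c0: 0 / 0 / 0
  c2 r1c0: 32 / 2 / 32
  c2 r2c0: 81 / 3 / 81
  c3 r1c0: 0 / 0 / 0
  c3 r2c0: 38 / 2 / 38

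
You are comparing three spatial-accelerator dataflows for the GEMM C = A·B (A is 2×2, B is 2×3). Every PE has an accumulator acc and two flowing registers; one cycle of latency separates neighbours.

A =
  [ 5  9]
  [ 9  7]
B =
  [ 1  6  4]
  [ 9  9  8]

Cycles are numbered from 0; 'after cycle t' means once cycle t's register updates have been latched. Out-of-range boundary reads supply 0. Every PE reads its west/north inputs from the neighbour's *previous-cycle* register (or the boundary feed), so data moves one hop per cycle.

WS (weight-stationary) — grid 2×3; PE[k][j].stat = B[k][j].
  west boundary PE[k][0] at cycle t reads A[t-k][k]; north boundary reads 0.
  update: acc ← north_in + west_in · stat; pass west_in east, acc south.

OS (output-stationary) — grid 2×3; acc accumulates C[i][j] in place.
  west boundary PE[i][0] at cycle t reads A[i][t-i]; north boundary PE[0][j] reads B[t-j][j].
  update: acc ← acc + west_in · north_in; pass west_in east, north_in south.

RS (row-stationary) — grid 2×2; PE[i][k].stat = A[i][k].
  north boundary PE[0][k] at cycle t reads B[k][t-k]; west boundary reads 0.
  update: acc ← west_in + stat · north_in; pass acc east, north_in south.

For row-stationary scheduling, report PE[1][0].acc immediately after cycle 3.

PE[1][0].acc = 36

RS 2×2: PE[1][0] cycle-by-cycle (with neighbour feeds):
  after 0 — PE[0][0] acc=5, pass-E 5, pass-S 1
  after 0 — PE[1][0] acc=0, pass-E 0, pass-S 0
  after 1 — PE[0][0] acc=30, pass-E 30, pass-S 6
  after 1 — PE[1][0] acc=9, pass-E 9, pass-S 1
  after 2 — PE[0][0] acc=20, pass-E 20, pass-S 4
  after 2 — PE[1][0] acc=54, pass-E 54, pass-S 6
  after 3 — PE[0][0] acc=0, pass-E 0, pass-S 0
  after 3 — PE[1][0] acc=36, pass-E 36, pass-S 4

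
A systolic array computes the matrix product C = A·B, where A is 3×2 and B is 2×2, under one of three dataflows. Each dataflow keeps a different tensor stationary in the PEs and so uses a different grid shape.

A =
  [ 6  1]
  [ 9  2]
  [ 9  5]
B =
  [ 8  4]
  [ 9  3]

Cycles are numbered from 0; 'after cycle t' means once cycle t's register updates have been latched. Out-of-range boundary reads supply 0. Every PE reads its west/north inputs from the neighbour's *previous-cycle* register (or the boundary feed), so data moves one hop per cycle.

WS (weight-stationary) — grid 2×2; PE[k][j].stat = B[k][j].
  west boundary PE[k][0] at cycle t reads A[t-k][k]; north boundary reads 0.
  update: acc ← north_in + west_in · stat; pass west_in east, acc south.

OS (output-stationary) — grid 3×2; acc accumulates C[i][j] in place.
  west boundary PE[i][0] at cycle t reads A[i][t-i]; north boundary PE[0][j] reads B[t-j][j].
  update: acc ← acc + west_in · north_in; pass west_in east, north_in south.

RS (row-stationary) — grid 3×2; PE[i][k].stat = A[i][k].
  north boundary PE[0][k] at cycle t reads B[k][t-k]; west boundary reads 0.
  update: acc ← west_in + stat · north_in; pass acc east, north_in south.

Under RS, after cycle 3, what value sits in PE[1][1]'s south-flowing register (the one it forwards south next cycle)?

RS (3×2). Following PE[1][1] plus its west/north inputs:
  after 0 — PE[0][1] acc=0, pass-E 0, pass-S 0
  after 0 — PE[1][0] acc=0, pass-E 0, pass-S 0
  after 0 — PE[1][1] acc=0, pass-E 0, pass-S 0
  after 1 — PE[0][1] acc=57, pass-E 57, pass-S 9
  after 1 — PE[1][0] acc=72, pass-E 72, pass-S 8
  after 1 — PE[1][1] acc=0, pass-E 0, pass-S 0
  after 2 — PE[0][1] acc=27, pass-E 27, pass-S 3
  after 2 — PE[1][0] acc=36, pass-E 36, pass-S 4
  after 2 — PE[1][1] acc=90, pass-E 90, pass-S 9
  after 3 — PE[0][1] acc=0, pass-E 0, pass-S 0
  after 3 — PE[1][0] acc=0, pass-E 0, pass-S 0
  after 3 — PE[1][1] acc=42, pass-E 42, pass-S 3

register = 3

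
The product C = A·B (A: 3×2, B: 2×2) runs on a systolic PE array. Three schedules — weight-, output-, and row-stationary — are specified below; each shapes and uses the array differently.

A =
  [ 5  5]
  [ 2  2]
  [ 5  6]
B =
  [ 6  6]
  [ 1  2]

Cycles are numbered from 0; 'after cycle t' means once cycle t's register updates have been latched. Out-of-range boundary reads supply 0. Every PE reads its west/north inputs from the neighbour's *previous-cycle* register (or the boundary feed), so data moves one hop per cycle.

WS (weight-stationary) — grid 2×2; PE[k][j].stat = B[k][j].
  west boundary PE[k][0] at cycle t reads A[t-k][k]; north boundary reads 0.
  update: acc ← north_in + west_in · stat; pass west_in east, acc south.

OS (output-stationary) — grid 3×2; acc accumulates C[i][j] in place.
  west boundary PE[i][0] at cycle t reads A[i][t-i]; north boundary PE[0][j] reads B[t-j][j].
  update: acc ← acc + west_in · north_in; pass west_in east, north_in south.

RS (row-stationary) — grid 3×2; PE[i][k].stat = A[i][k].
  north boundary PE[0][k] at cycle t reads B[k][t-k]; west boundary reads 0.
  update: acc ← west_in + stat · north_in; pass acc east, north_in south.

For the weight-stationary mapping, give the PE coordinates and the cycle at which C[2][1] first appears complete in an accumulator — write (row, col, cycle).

(row, col, cycle) = (1, 1, 4)

WS — PE[1][1] is where C[2][1] collects:
  @0  [1,1]  acc 0  |  →0  ↓0
  @1  [1,1]  acc 0  |  →0  ↓0
  @2  [1,1]  acc 40  |  →5  ↓40
  @3  [1,1]  acc 16  |  →2  ↓16
  @4  [1,1]  acc 42  |  →6  ↓42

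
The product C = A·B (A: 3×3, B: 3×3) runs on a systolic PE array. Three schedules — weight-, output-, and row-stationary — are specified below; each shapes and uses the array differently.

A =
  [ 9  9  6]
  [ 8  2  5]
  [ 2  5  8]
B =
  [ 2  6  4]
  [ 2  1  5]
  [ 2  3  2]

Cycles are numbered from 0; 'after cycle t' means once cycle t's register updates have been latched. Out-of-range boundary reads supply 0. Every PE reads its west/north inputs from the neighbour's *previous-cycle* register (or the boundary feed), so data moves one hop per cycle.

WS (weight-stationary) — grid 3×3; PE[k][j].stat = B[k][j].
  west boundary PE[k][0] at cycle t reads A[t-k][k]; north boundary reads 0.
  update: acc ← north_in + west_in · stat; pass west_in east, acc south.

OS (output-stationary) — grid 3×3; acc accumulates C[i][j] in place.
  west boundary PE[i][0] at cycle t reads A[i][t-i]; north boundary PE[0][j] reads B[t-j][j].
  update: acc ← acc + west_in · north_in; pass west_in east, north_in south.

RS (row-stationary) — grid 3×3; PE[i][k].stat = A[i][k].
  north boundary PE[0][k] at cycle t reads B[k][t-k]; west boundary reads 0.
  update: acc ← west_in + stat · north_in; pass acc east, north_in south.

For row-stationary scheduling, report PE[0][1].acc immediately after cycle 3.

Tracing RS — 3×3 array, target PE[0][1]:
  after 0 — PE[0][0] acc=18, pass-E 18, pass-S 2
  after 0 — PE[0][1] acc=0, pass-E 0, pass-S 0
  after 1 — PE[0][0] acc=54, pass-E 54, pass-S 6
  after 1 — PE[0][1] acc=36, pass-E 36, pass-S 2
  after 2 — PE[0][0] acc=36, pass-E 36, pass-S 4
  after 2 — PE[0][1] acc=63, pass-E 63, pass-S 1
  after 3 — PE[0][0] acc=0, pass-E 0, pass-S 0
  after 3 — PE[0][1] acc=81, pass-E 81, pass-S 5

PE[0][1].acc = 81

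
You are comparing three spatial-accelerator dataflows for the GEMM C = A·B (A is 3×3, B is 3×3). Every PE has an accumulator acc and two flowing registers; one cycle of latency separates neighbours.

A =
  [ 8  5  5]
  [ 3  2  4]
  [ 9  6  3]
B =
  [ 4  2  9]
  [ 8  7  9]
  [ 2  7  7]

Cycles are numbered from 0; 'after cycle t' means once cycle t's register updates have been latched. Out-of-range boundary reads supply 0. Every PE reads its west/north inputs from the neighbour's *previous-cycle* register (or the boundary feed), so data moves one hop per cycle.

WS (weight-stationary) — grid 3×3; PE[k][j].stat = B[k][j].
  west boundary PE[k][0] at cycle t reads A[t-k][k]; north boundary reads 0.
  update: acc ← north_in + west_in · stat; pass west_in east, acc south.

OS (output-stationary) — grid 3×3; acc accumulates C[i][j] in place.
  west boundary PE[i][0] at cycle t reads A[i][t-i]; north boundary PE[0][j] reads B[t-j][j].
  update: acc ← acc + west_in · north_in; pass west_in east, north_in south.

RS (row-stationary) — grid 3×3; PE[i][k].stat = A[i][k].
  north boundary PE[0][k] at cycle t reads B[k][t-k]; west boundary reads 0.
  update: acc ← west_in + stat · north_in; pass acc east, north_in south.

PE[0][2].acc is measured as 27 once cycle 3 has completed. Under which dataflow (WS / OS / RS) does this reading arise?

WS [3×3] PE[0][2] across cycles:
  cycle 0: PE[0][2] → acc 0, east 0, south 0
  cycle 1: PE[0][2] → acc 0, east 0, south 0
  cycle 2: PE[0][2] → acc 72, east 8, south 72
  cycle 3: PE[0][2] → acc 27, east 3, south 27
OS [3×3] PE[0][2] across cycles:
  cycle 0: PE[0][2] → acc 0, east 0, south 0
  cycle 1: PE[0][2] → acc 0, east 0, south 0
  cycle 2: PE[0][2] → acc 72, east 8, south 9
  cycle 3: PE[0][2] → acc 117, east 5, south 9
RS [3×3] PE[0][2] across cycles:
  cycle 0: PE[0][2] → acc 0, east 0, south 0
  cycle 1: PE[0][2] → acc 0, east 0, south 0
  cycle 2: PE[0][2] → acc 82, east 82, south 2
  cycle 3: PE[0][2] → acc 86, east 86, south 7

dataflow = WS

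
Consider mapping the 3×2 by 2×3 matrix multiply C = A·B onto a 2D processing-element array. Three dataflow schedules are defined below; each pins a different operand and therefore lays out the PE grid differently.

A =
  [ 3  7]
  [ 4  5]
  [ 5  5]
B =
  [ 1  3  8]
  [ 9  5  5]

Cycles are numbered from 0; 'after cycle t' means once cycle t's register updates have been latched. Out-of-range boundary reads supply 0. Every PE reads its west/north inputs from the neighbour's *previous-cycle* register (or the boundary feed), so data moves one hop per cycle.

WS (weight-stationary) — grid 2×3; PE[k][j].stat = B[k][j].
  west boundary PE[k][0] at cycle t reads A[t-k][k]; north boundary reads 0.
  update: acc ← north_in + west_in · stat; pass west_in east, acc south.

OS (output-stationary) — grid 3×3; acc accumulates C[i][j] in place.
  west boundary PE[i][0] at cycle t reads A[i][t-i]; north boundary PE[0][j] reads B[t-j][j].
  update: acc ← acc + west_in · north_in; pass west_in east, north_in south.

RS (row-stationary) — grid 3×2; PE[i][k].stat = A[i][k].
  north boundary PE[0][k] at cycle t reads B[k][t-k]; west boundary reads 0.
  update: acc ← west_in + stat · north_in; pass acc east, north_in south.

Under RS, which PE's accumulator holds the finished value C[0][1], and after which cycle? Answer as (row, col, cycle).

RS: C[0][1] accumulates in PE[0][1]:
  step 0 · PE0,1: acc=0; fwd→0 fwd↓0
  step 1 · PE0,1: acc=66; fwd→66 fwd↓9
  step 2 · PE0,1: acc=44; fwd→44 fwd↓5

(row, col, cycle) = (0, 1, 2)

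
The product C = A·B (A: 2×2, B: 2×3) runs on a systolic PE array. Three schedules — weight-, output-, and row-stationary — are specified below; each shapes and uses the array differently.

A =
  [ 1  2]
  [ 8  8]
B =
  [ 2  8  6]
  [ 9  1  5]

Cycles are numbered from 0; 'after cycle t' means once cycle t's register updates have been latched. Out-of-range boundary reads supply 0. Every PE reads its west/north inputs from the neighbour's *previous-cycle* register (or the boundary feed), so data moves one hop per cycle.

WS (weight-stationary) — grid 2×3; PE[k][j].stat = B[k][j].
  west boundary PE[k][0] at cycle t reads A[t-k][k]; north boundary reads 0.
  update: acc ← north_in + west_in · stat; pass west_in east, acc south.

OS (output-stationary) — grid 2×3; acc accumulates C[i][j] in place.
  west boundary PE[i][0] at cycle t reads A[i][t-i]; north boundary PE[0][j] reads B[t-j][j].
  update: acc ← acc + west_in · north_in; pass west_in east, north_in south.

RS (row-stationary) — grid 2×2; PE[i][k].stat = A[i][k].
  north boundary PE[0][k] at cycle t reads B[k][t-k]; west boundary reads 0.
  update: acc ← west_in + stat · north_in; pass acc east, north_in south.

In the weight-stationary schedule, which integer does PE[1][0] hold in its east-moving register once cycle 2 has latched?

WS 2×3: PE[1][0] cycle-by-cycle (with neighbour feeds):
  [0] (0,0) acc=2 (h:1 v:2)
  [0] (1,0) acc=0 (h:0 v:0)
  [1] (0,0) acc=16 (h:8 v:16)
  [1] (1,0) acc=20 (h:2 v:20)
  [2] (0,0) acc=0 (h:0 v:0)
  [2] (1,0) acc=88 (h:8 v:88)

register = 8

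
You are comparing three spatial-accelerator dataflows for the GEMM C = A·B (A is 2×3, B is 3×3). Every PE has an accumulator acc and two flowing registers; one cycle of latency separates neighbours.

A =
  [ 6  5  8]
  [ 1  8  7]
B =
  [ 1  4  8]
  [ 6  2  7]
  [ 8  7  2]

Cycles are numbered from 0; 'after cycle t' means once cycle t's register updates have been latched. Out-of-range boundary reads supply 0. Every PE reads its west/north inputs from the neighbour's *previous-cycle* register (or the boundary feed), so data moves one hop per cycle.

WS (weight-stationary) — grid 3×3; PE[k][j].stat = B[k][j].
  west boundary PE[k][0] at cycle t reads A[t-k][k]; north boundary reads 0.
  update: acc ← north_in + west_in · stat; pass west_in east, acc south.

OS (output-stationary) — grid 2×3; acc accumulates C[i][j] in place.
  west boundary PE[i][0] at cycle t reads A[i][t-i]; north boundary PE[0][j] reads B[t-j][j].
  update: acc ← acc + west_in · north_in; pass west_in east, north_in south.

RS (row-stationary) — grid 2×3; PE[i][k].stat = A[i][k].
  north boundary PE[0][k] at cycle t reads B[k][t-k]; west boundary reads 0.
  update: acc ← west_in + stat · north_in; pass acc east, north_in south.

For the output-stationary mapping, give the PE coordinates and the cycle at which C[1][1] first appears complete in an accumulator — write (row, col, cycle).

(row, col, cycle) = (1, 1, 4)

Under OS, C[1][1] lands at PE[1][1]:
  after 0 — PE[1][1] acc=0, pass-E 0, pass-S 0
  after 1 — PE[1][1] acc=0, pass-E 0, pass-S 0
  after 2 — PE[1][1] acc=4, pass-E 1, pass-S 4
  after 3 — PE[1][1] acc=20, pass-E 8, pass-S 2
  after 4 — PE[1][1] acc=69, pass-E 7, pass-S 7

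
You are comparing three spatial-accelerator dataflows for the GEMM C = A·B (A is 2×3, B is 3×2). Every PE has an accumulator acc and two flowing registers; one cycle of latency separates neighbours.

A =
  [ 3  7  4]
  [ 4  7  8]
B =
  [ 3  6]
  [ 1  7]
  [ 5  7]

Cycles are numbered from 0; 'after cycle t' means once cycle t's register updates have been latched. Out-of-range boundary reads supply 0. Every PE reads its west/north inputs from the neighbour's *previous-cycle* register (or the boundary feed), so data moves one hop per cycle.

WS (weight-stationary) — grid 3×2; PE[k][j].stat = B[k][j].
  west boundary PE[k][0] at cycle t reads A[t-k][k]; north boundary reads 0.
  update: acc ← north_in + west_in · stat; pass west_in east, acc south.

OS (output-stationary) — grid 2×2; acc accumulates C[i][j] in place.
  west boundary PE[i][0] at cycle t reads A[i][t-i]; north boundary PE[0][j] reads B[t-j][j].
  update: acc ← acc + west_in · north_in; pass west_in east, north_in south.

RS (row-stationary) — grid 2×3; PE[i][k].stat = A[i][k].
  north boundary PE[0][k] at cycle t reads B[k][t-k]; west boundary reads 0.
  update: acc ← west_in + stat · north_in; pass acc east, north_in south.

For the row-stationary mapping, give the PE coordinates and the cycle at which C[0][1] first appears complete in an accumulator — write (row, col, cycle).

RS — PE[0][2] is where C[0][1] collects:
  cycle 0: PE[0][2] → acc 0, east 0, south 0
  cycle 1: PE[0][2] → acc 0, east 0, south 0
  cycle 2: PE[0][2] → acc 36, east 36, south 5
  cycle 3: PE[0][2] → acc 95, east 95, south 7

(row, col, cycle) = (0, 2, 3)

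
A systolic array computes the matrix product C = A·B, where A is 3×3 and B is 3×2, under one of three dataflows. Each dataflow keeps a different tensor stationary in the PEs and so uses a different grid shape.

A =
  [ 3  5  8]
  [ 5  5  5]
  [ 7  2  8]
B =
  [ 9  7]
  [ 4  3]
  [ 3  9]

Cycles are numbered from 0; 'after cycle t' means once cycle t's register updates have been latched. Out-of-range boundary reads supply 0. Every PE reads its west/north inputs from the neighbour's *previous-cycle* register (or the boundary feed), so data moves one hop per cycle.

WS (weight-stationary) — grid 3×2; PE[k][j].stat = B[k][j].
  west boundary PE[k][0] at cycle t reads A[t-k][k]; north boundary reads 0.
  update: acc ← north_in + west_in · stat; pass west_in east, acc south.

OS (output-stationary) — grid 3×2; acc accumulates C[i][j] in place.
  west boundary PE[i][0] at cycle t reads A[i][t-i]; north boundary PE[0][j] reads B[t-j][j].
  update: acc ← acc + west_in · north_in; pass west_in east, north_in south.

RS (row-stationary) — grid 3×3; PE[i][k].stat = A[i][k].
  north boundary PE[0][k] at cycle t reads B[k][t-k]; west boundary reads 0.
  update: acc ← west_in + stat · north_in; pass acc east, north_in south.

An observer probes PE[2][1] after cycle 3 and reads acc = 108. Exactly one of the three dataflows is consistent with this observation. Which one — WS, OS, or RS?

dataflow = WS

Under WS (3×2), PE[2][1]:
  after 0 — PE[2][1] acc=0, pass-E 0, pass-S 0
  after 1 — PE[2][1] acc=0, pass-E 0, pass-S 0
  after 2 — PE[2][1] acc=0, pass-E 0, pass-S 0
  after 3 — PE[2][1] acc=108, pass-E 8, pass-S 108
Under OS (3×2), PE[2][1]:
  after 0 — PE[2][1] acc=0, pass-E 0, pass-S 0
  after 1 — PE[2][1] acc=0, pass-E 0, pass-S 0
  after 2 — PE[2][1] acc=0, pass-E 0, pass-S 0
  after 3 — PE[2][1] acc=49, pass-E 7, pass-S 7
Under RS (3×3), PE[2][1]:
  after 0 — PE[2][1] acc=0, pass-E 0, pass-S 0
  after 1 — PE[2][1] acc=0, pass-E 0, pass-S 0
  after 2 — PE[2][1] acc=0, pass-E 0, pass-S 0
  after 3 — PE[2][1] acc=71, pass-E 71, pass-S 4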